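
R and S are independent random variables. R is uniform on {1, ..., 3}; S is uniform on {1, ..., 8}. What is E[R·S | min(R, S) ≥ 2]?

25/2

P(min(R, S) ≥ 2) = 7/12.
Summing RS·P(x,y) over outcomes with min(R, S) ≥ 2 gives 175/24.
E[R·S | min(R, S) ≥ 2] = (175/24) / (7/12) = 25/2.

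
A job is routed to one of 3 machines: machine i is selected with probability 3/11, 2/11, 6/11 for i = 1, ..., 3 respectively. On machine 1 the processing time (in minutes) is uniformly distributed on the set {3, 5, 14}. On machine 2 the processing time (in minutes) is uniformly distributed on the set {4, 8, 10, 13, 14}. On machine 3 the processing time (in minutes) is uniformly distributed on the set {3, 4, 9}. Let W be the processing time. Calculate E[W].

E[W | machine 1] = (3+5+14)/3 = 22/3.
E[W | machine 2] = (4+8+10+13+14)/5 = 49/5.
E[W | machine 3] = (3+4+9)/3 = 16/3.
E[W] = (3/11)·(22/3) + (2/11)·(49/5) + (6/11)·(16/3) = 368/55.

368/55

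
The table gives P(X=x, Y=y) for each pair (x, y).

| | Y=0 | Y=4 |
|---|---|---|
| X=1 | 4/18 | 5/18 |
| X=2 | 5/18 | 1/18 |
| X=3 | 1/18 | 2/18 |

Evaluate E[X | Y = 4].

P(Y = 4) = 4/9.
Σ X·P over the event = 1·(5/18) + 2·(1/18) + 3·(2/18) = 13/18.
E[X | Y = 4] = (13/18) / (4/9) = 13/8.

13/8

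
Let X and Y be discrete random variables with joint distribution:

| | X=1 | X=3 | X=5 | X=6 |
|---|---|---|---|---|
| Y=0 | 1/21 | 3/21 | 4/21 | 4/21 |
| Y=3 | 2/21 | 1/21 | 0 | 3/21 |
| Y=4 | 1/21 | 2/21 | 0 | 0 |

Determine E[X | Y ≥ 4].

P(Y ≥ 4) = 1/7.
Σ X·P over the event = 1·(1/21) + 3·(2/21) = 1/3.
E[X | Y ≥ 4] = (1/3) / (1/7) = 7/3.

7/3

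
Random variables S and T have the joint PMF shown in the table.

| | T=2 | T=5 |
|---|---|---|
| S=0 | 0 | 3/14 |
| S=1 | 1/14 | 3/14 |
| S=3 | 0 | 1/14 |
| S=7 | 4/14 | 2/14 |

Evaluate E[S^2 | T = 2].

P(T = 2) = 5/14.
Σ S^2·P over the event = 1·(1/14) + 49·(4/14) = 197/14.
E[S^2 | T = 2] = (197/14) / (5/14) = 197/5.

197/5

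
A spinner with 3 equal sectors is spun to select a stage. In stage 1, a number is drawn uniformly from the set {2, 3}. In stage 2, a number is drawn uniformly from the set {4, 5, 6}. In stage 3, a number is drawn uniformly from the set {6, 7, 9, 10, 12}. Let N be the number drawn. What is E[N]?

E[N | stage 1] = (2+3)/2 = 5/2.
E[N | stage 2] = (4+5+6)/3 = 5.
E[N | stage 3] = (6+7+9+10+12)/5 = 44/5.
By the law of total expectation,
E[N] = (1/3)·(5/2) + (1/3)·(5) + (1/3)·(44/5) = 163/30.

163/30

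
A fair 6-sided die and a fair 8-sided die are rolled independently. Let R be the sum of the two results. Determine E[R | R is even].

P(R is even) = 1/2.
Σ over the event: 2·1/48 + 4·1/16 + 6·5/48 + 8·1/8 + 10·5/48 + 12·1/16 + 14·1/48 = 4.
E[R | R is even] = (4) / (1/2) = 8.

8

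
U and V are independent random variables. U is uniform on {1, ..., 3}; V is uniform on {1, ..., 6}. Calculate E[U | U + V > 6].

Outcomes with U + V > 6: (1,6), (2,5), (2,6), (3,4), (3,5), (3,6), each with probability 1/18.
E[U | U + V > 6] = (1 + 2 + 2 + 3 + 3 + 3) / 6 = 7/3.

7/3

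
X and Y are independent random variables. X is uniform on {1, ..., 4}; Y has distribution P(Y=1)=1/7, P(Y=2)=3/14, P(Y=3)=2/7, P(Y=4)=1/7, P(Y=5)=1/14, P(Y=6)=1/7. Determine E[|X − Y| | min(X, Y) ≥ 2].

47/36

P(min(X, Y) ≥ 2) = 9/14.
Summing |X−Y|·P(x,y) over outcomes with min(X, Y) ≥ 2 gives 47/56.
E[|X − Y| | min(X, Y) ≥ 2] = (47/56) / (9/14) = 47/36.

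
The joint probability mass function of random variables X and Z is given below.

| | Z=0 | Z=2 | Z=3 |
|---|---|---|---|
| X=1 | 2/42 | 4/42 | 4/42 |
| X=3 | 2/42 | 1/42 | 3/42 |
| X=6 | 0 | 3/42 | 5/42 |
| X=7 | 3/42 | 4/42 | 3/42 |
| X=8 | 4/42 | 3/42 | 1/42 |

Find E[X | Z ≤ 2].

P(Z ≤ 2) = 13/21.
Summing X·P(X=x,Z=y) over the conditioning event gives 23/7.
E[X | Z ≤ 2] = (23/7) / (13/21) = 69/13.

69/13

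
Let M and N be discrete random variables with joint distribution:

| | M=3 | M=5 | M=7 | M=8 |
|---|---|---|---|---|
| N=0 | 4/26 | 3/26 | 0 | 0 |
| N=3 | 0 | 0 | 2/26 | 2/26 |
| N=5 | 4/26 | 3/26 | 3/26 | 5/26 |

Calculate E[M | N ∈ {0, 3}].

57/11

P(N ∈ {0, 3}) = 11/26.
Σ M·P over the event = 3·(4/26) + 5·(3/26) + 7·(2/26) + 8·(2/26) = 57/26.
E[M | N ∈ {0, 3}] = (57/26) / (11/26) = 57/11.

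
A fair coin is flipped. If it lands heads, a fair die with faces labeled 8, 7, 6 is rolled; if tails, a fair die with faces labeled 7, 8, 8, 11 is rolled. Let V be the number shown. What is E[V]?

31/4

E[V | heads] = (8+7+6)/3 = 7.
E[V | tails] = (7+8+8+11)/4 = 17/2.
By the law of total expectation,
E[V] = (1/2)·(7) + (1/2)·(17/2) = 31/4.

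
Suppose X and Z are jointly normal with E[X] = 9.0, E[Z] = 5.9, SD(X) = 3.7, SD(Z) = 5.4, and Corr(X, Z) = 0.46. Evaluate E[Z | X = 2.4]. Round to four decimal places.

1.4691

For a bivariate normal, E[Z | X=x] = μ_Z + ρ·(σ_Z/σ_X)·(x − μ_X).
E[Z | X=2.4] = 5.9 + (0.46)·(5.4/3.7)·(2.4 − (9.0)) = 5.9 + (0.67135)·(-6.6) = 1.4691.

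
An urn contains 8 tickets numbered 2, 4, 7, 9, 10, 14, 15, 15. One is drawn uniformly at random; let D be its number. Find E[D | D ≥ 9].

P(D ≥ 9) = 5/8.
Σ over the event: 9·1/8 + 10·1/8 + 14·1/8 + 15·1/4 = 63/8.
E[D | D ≥ 9] = (63/8) / (5/8) = 63/5.

63/5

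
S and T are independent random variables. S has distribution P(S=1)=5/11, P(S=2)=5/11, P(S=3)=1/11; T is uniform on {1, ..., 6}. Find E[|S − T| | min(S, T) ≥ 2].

P(min(S, T) ≥ 2) = 5/11.
Summing |S−T|·P(x,y) over outcomes with min(S, T) ≥ 2 gives 19/22.
E[|S − T| | min(S, T) ≥ 2] = (19/22) / (5/11) = 19/10.

19/10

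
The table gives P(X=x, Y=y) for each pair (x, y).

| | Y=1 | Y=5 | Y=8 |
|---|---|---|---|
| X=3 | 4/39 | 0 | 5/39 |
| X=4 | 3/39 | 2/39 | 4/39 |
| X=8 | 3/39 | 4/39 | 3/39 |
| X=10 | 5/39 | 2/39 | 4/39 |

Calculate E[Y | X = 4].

5

P(X = 4) = 3/13.
Σ Y·P over the event = 1·(3/39) + 5·(2/39) + 8·(4/39) = 15/13.
E[Y | X = 4] = (15/13) / (3/13) = 5.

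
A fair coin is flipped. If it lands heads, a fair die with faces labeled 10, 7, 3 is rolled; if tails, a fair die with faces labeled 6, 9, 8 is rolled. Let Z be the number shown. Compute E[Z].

43/6

E[Z | heads] = (10+7+3)/3 = 20/3.
E[Z | tails] = (6+9+8)/3 = 23/3.
E[Z] = (1/2)·(20/3) + (1/2)·(23/3) = 43/6.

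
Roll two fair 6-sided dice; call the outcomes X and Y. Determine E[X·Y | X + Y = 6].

Outcomes with X + Y = 6: (1,5), (2,4), (3,3), (4,2), (5,1), each with probability 1/36.
E[X·Y | X + Y = 6] = (5 + 8 + 9 + 8 + 5) / 5 = 7.

7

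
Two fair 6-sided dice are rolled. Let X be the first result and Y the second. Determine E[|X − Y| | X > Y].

P(X > Y) = 5/12.
Summing |X−Y|·P(x,y) over outcomes with X > Y gives 35/36.
E[|X − Y| | X > Y] = (35/36) / (5/12) = 7/3.

7/3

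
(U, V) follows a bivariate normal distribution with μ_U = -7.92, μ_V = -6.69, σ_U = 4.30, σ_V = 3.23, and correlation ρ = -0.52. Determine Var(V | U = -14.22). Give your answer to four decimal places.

7.6118

Var(V | U=x) = (1 − ρ²)·σ_V².
Var(V | U=-14.22) = (3.23)²·(1 − (-0.52)²) = 10.4329·0.7296 = 7.6118.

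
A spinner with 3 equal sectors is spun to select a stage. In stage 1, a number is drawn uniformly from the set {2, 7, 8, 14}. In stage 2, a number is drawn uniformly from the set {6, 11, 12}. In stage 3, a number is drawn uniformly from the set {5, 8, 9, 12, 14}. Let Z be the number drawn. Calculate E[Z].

1621/180

E[Z | stage 1] = (2+7+8+14)/4 = 31/4.
E[Z | stage 2] = (6+11+12)/3 = 29/3.
E[Z | stage 3] = (5+8+9+12+14)/5 = 48/5.
By the law of total expectation,
E[Z] = (1/3)·(31/4) + (1/3)·(29/3) + (1/3)·(48/5) = 1621/180.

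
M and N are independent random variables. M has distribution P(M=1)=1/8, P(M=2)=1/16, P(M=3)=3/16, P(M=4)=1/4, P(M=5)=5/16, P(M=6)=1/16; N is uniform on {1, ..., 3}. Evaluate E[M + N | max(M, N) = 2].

P(max(M, N) = 2) = 1/12.
Summing (M+N)·P(x,y) over outcomes with max(M, N) = 2 gives 13/48.
E[M + N | max(M, N) = 2] = (13/48) / (1/12) = 13/4.

13/4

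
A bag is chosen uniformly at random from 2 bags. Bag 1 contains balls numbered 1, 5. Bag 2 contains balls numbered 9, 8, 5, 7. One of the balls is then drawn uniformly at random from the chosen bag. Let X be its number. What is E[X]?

E[X | bag 1] = (1+5)/2 = 3.
E[X | bag 2] = (9+8+5+7)/4 = 29/4.
E[X] = (1/2)·(3) + (1/2)·(29/4) = 41/8.

41/8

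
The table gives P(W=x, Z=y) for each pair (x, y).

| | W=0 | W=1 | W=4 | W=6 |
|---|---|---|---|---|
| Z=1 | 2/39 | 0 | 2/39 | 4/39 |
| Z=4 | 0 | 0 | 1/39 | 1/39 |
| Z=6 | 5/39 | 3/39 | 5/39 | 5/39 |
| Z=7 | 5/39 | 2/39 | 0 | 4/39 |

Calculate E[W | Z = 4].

5

P(Z = 4) = 2/39.
Σ W·P over the event = 4·(1/39) + 6·(1/39) = 10/39.
E[W | Z = 4] = (10/39) / (2/39) = 5.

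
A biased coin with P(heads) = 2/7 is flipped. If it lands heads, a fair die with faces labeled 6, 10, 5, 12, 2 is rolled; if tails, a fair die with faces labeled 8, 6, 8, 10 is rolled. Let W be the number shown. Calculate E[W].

54/7

E[W | heads] = (6+10+5+12+2)/5 = 7.
E[W | tails] = (8+6+8+10)/4 = 8.
E[W] = (2/7)·(7) + (5/7)·(8) = 54/7.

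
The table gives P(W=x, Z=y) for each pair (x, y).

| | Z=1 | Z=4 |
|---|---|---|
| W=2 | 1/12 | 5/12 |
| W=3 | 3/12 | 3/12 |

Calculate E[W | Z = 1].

P(Z = 1) = 1/3.
Σ W·P over the event = 2·(1/12) + 3·(3/12) = 11/12.
E[W | Z = 1] = (11/12) / (1/3) = 11/4.

11/4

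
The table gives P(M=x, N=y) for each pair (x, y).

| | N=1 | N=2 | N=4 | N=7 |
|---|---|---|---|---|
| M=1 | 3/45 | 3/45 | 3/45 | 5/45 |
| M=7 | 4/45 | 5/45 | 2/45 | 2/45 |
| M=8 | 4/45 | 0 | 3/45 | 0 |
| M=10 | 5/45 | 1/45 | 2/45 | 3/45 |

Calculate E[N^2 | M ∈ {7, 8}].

P(M ∈ {7, 8}) = 4/9.
Summing N^2·P(M=x,N=y) over the conditioning event gives 206/45.
E[N^2 | M ∈ {7, 8}] = (206/45) / (4/9) = 103/10.

103/10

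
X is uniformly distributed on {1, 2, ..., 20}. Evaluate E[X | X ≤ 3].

2

Given X ≤ 3, X is equally likely to be any of {1, 2, 3}.
E[X | X ≤ 3] = (1 + 2 + 3) / 3 = 2.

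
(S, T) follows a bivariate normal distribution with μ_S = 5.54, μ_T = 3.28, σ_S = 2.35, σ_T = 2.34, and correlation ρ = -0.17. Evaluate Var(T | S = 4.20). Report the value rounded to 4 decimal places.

5.3174

Var(T | S=x) = (1 − ρ²)·σ_T².
Var(T | S=4.20) = (2.34)²·(1 − (-0.17)²) = 5.4756·0.9711 = 5.3174.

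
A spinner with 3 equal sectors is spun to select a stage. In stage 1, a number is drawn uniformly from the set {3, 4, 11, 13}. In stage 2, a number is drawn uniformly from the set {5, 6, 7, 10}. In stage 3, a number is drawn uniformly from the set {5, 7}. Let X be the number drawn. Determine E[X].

83/12

E[X | stage 1] = (3+4+11+13)/4 = 31/4.
E[X | stage 2] = (5+6+7+10)/4 = 7.
E[X | stage 3] = (5+7)/2 = 6.
E[X] = (1/3)·(31/4) + (1/3)·(7) + (1/3)·(6) = 83/12.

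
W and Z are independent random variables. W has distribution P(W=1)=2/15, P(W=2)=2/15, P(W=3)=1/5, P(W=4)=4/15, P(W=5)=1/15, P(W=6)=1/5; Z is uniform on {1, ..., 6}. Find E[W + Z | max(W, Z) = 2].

10/3

P(max(W, Z) = 2) = 1/15.
Summing (W+Z)·P(x,y) over outcomes with max(W, Z) = 2 gives 2/9.
E[W + Z | max(W, Z) = 2] = (2/9) / (1/15) = 10/3.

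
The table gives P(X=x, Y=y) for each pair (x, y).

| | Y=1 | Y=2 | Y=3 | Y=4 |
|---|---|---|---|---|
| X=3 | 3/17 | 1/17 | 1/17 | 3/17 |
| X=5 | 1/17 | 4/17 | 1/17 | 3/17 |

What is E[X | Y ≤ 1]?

P(Y ≤ 1) = 4/17.
Σ X·P over the event = 3·(3/17) + 5·(1/17) = 14/17.
E[X | Y ≤ 1] = (14/17) / (4/17) = 7/2.

7/2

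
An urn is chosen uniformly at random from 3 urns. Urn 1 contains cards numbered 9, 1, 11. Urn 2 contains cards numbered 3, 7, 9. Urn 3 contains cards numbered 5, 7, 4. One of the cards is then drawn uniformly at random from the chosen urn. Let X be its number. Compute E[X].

56/9

E[X | urn 1] = (9+1+11)/3 = 7.
E[X | urn 2] = (3+7+9)/3 = 19/3.
E[X | urn 3] = (5+7+4)/3 = 16/3.
E[X] = (1/3)·(7) + (1/3)·(19/3) + (1/3)·(16/3) = 56/9.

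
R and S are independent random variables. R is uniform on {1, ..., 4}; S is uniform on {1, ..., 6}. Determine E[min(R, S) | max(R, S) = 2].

4/3

Outcomes with max(R, S) = 2: (1,2), (2,1), (2,2), each with probability 1/24.
E[min(R, S) | max(R, S) = 2] = (1 + 1 + 2) / 3 = 4/3.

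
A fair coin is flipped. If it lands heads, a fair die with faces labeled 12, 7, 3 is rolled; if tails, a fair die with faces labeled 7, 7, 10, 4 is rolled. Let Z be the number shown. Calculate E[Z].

43/6

E[Z | heads] = (12+7+3)/3 = 22/3.
E[Z | tails] = (7+7+10+4)/4 = 7.
E[Z] = (1/2)·(22/3) + (1/2)·(7) = 43/6.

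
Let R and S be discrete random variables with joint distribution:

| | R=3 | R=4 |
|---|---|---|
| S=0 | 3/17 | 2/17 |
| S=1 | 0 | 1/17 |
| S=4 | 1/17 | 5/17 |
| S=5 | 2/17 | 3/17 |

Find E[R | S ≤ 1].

P(S ≤ 1) = 6/17.
Σ R·P over the event = 3·(3/17) + 4·(2/17) + 4·(1/17) = 21/17.
E[R | S ≤ 1] = (21/17) / (6/17) = 7/2.

7/2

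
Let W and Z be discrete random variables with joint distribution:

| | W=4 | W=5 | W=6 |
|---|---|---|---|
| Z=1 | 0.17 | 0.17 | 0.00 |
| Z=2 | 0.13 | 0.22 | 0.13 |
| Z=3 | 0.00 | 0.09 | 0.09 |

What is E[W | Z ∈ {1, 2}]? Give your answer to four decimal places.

P(Z ∈ {1, 2}) = 0.82.
Σ W·P over the event = 4·(0.17) + 4·(0.13) + 5·(0.17) + 5·(0.22) + 6·(0.13) = 3.93.
E[W | Z ∈ {1, 2}] = (3.93) / (0.82) = 4.7927.

4.7927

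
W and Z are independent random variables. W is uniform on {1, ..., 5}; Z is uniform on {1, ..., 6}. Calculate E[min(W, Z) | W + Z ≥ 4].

P(W + Z ≥ 4) = 9/10.
Summing min(W,Z)·P(x,y) over outcomes with W + Z ≥ 4 gives 67/30.
E[min(W, Z) | W + Z ≥ 4] = (67/30) / (9/10) = 67/27.

67/27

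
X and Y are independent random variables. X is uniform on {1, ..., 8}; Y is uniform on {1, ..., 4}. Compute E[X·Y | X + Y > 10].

Outcomes with X + Y > 10: (7,4), (8,3), (8,4), each with probability 1/32.
E[X·Y | X + Y > 10] = (28 + 24 + 32) / 3 = 28.

28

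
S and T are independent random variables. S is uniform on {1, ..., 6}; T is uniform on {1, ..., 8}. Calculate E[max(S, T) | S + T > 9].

P(S + T > 9) = 5/16.
Summing max(S,T)·P(x,y) over outcomes with S + T > 9 gives 103/48.
E[max(S, T) | S + T > 9] = (103/48) / (5/16) = 103/15.

103/15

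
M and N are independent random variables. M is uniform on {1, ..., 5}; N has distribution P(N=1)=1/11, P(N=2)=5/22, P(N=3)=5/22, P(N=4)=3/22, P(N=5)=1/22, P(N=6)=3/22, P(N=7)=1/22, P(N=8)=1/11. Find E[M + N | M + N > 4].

682/89

P(M + N > 4) = 89/110.
Summing (M+N)·P(x,y) over outcomes with M + N > 4 gives 31/5.
E[M + N | M + N > 4] = (31/5) / (89/110) = 682/89.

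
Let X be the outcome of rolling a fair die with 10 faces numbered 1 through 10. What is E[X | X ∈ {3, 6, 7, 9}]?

P(X ∈ {3, 6, 7, 9}) = 2/5.
Σ over the event: 3·1/10 + 6·1/10 + 7·1/10 + 9·1/10 = 5/2.
E[X | X ∈ {3, 6, 7, 9}] = (5/2) / (2/5) = 25/4.

25/4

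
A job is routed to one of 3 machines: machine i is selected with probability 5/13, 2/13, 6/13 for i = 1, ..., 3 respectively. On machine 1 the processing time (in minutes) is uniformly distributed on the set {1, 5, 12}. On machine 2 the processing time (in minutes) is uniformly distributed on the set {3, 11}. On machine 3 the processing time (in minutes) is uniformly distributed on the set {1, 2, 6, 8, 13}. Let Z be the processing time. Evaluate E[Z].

80/13

E[Z | machine 1] = (1+5+12)/3 = 6.
E[Z | machine 2] = (3+11)/2 = 7.
E[Z | machine 3] = (1+2+6+8+13)/5 = 6.
By the law of total expectation,
E[Z] = (5/13)·(6) + (2/13)·(7) + (6/13)·(6) = 80/13.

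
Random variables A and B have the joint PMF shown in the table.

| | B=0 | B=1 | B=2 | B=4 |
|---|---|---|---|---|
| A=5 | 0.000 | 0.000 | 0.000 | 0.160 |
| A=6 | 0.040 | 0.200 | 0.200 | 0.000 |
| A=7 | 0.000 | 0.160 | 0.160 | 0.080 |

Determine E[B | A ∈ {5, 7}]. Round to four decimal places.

2.5714

P(A ∈ {5, 7}) = 0.560.
Σ B·P over the event = 4·(0.160) + 1·(0.160) + 2·(0.160) + 4·(0.080) = 1.440.
E[B | A ∈ {5, 7}] = (1.440) / (0.560) = 2.5714.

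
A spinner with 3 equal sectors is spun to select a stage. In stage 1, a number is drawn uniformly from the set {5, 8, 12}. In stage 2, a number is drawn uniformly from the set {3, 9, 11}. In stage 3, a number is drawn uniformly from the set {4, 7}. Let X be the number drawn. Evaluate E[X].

E[X | stage 1] = (5+8+12)/3 = 25/3.
E[X | stage 2] = (3+9+11)/3 = 23/3.
E[X | stage 3] = (4+7)/2 = 11/2.
By the law of total expectation,
E[X] = (1/3)·(25/3) + (1/3)·(23/3) + (1/3)·(11/2) = 43/6.

43/6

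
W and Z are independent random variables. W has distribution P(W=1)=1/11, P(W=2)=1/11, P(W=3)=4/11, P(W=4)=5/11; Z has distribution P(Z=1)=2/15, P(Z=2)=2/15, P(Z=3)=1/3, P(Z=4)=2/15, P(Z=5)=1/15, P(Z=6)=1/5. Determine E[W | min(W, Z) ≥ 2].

P(min(W, Z) ≥ 2) = 26/33.
Summing W·P(x,y) over outcomes with min(W, Z) ≥ 2 gives 442/165.
E[W | min(W, Z) ≥ 2] = (442/165) / (26/33) = 17/5.

17/5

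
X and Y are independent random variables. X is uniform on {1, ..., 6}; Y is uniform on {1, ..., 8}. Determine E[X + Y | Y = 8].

23/2

Outcomes with Y = 8: (1,8), (2,8), (3,8), (4,8), (5,8), (6,8), each with probability 1/48.
E[X + Y | Y = 8] = (9 + 10 + 11 + 12 + 13 + 14) / 6 = 23/2.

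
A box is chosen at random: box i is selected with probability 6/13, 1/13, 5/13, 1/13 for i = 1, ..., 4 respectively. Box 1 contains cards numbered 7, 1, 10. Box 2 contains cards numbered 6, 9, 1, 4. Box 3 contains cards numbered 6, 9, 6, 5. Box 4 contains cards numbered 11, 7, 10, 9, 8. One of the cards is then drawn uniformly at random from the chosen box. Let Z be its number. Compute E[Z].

E[Z | box 1] = (7+1+10)/3 = 6.
E[Z | box 2] = (6+9+1+4)/4 = 5.
E[Z | box 3] = (6+9+6+5)/4 = 13/2.
E[Z | box 4] = (11+7+10+9+8)/5 = 9.
E[Z] = (6/13)·(6) + (1/13)·(5) + (5/13)·(13/2) + (1/13)·(9) = 165/26.

165/26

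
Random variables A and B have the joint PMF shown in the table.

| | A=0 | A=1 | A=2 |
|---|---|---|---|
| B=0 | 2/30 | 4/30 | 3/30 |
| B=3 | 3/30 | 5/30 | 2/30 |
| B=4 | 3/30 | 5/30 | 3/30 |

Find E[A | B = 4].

P(B = 4) = 11/30.
Σ A·P over the event = 0·(3/30) + 1·(5/30) + 2·(3/30) = 11/30.
E[A | B = 4] = (11/30) / (11/30) = 1.

1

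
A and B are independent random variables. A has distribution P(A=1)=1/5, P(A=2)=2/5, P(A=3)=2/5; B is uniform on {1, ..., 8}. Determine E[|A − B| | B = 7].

P(B = 7) = 1/8.
Summing |A−B|·P(x,y) over outcomes with B = 7 gives 3/5.
E[|A − B| | B = 7] = (3/5) / (1/8) = 24/5.

24/5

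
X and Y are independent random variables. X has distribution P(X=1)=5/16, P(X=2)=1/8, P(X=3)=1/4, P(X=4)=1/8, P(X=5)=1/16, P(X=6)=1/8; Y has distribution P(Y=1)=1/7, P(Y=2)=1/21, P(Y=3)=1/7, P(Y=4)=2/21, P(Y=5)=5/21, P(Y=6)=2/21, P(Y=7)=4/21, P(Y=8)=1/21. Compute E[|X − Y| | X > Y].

159/73

P(X > Y) = 73/336.
Summing |X−Y|·P(x,y) over outcomes with X > Y gives 53/112.
E[|X − Y| | X > Y] = (53/112) / (73/336) = 159/73.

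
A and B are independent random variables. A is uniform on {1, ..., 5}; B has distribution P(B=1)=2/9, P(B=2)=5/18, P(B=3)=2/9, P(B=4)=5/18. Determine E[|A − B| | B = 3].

P(B = 3) = 2/9.
Summing |A−B|·P(x,y) over outcomes with B = 3 gives 4/15.
E[|A − B| | B = 3] = (4/15) / (2/9) = 6/5.

6/5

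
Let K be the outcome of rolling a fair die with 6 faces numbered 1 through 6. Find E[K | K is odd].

3

Given K is odd, K is equally likely to be any of {1, 3, 5}.
E[K | K is odd] = (1 + 3 + 5) / 3 = 3.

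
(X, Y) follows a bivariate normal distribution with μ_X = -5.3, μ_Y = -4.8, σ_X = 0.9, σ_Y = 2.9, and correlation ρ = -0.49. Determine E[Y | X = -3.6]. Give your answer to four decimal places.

E[Y | X=x] = μ_Y + ρ(σ_Y/σ_X)(x − μ_X) for jointly normal variables.
E[Y | X=-3.6] = -4.8 + (-0.49)·(2.9/0.9)·(-3.6 − (-5.3)) = -4.8 + (-1.5789)·(1.7) = -7.4841.

-7.4841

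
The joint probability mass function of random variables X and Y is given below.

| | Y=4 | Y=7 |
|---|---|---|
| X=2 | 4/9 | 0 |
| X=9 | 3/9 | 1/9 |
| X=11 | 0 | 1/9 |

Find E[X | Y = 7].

P(Y = 7) = 2/9.
Σ X·P over the event = 9·(1/9) + 11·(1/9) = 20/9.
E[X | Y = 7] = (20/9) / (2/9) = 10.

10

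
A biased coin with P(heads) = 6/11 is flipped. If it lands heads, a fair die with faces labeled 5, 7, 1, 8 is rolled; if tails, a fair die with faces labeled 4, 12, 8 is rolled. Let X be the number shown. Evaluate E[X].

13/2

E[X | heads] = (5+7+1+8)/4 = 21/4.
E[X | tails] = (4+12+8)/3 = 8.
By the law of total expectation,
E[X] = (6/11)·(21/4) + (5/11)·(8) = 13/2.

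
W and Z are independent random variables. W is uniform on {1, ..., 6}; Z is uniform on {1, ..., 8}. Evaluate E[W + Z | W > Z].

7

P(W > Z) = 5/16.
Summing (W+Z)·P(x,y) over outcomes with W > Z gives 35/16.
E[W + Z | W > Z] = (35/16) / (5/16) = 7.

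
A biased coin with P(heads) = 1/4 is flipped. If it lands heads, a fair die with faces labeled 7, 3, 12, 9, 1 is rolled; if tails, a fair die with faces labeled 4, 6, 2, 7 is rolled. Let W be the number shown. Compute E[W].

E[W | heads] = (7+3+12+9+1)/5 = 32/5.
E[W | tails] = (4+6+2+7)/4 = 19/4.
E[W] = (1/4)·(32/5) + (3/4)·(19/4) = 413/80.

413/80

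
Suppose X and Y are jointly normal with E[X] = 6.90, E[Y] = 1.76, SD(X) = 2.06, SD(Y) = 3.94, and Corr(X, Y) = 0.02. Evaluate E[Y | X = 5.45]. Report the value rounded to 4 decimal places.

E[Y | X=x] = μ_Y + ρ(σ_Y/σ_X)(x − μ_X) for jointly normal variables.
E[Y | X=5.45] = 1.76 + (0.02)·(3.94/2.06)·(5.45 − (6.90)) = 1.76 + (0.038252)·(-1.45) = 1.7045.

1.7045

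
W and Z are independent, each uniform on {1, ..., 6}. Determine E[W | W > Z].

14/3

P(W > Z) = 5/12.
Summing W·P(x,y) over outcomes with W > Z gives 35/18.
E[W | W > Z] = (35/18) / (5/12) = 14/3.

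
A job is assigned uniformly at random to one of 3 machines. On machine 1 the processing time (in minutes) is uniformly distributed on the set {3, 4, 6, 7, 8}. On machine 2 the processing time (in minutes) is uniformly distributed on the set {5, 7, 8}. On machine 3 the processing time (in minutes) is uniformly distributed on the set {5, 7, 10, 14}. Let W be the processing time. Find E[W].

319/45

E[W | machine 1] = (3+4+6+7+8)/5 = 28/5.
E[W | machine 2] = (5+7+8)/3 = 20/3.
E[W | machine 3] = (5+7+10+14)/4 = 9.
By the law of total expectation,
E[W] = (1/3)·(28/5) + (1/3)·(20/3) + (1/3)·(9) = 319/45.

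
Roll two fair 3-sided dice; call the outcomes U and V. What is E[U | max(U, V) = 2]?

5/3

Outcomes with max(U, V) = 2: (1,2), (2,1), (2,2), each with probability 1/9.
E[U | max(U, V) = 2] = (1 + 2 + 2) / 3 = 5/3.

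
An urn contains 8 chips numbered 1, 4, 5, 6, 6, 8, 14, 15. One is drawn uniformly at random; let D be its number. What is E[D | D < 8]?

22/5

P(D < 8) = 5/8.
Σ over the event: 1·1/8 + 4·1/8 + 5·1/8 + 6·1/4 = 11/4.
E[D | D < 8] = (11/4) / (5/8) = 22/5.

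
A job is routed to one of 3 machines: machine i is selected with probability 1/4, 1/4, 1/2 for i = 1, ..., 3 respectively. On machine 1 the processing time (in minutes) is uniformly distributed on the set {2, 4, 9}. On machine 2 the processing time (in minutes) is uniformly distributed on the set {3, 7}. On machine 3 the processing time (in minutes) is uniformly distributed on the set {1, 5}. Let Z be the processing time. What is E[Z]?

4

E[Z | machine 1] = (2+4+9)/3 = 5.
E[Z | machine 2] = (3+7)/2 = 5.
E[Z | machine 3] = (1+5)/2 = 3.
By the law of total expectation,
E[Z] = (1/4)·(5) + (1/4)·(5) + (1/2)·(3) = 4.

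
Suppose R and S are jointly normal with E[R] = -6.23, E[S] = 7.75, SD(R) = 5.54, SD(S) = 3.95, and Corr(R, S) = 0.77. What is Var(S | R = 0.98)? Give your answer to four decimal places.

The conditional variance in a bivariate normal is σ_S²(1 − ρ²), independent of x.
Var(S | R=0.98) = (3.95)²·(1 − (0.77)²) = 15.6025·0.4071 = 6.3518.

6.3518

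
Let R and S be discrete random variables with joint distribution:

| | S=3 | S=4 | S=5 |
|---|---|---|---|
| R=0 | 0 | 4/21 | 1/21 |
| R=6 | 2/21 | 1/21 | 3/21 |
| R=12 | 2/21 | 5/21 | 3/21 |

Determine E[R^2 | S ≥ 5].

P(S ≥ 5) = 1/3.
Σ R^2·P over the event = 0·(1/21) + 36·(3/21) + 144·(3/21) = 180/7.
E[R^2 | S ≥ 5] = (180/7) / (1/3) = 540/7.

540/7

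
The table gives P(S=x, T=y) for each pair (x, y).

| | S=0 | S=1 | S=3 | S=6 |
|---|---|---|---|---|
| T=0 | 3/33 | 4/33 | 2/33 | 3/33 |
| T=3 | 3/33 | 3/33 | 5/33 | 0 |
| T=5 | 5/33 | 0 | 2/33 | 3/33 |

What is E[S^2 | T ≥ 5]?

P(T ≥ 5) = 10/33.
Σ S^2·P over the event = 0·(5/33) + 9·(2/33) + 36·(3/33) = 42/11.
E[S^2 | T ≥ 5] = (42/11) / (10/33) = 63/5.

63/5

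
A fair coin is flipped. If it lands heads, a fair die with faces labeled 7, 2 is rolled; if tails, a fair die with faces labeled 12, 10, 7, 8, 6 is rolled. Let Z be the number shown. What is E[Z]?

E[Z | heads] = (7+2)/2 = 9/2.
E[Z | tails] = (12+10+7+8+6)/5 = 43/5.
By the law of total expectation,
E[Z] = (1/2)·(9/2) + (1/2)·(43/5) = 131/20.

131/20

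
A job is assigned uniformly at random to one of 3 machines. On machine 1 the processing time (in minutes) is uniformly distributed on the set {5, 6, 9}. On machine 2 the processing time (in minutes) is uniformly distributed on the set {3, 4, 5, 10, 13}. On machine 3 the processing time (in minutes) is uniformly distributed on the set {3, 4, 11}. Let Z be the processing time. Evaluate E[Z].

E[Z | machine 1] = (5+6+9)/3 = 20/3.
E[Z | machine 2] = (3+4+5+10+13)/5 = 7.
E[Z | machine 3] = (3+4+11)/3 = 6.
By the law of total expectation,
E[Z] = (1/3)·(20/3) + (1/3)·(7) + (1/3)·(6) = 59/9.

59/9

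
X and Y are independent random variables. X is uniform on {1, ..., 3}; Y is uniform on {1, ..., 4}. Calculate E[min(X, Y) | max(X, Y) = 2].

Outcomes with max(X, Y) = 2: (1,2), (2,1), (2,2), each with probability 1/12.
E[min(X, Y) | max(X, Y) = 2] = (1 + 1 + 2) / 3 = 4/3.

4/3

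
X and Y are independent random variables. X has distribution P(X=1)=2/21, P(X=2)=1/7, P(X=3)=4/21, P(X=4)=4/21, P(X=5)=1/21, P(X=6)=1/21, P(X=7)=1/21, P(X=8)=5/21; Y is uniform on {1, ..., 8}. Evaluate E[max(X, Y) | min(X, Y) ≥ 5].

P(min(X, Y) ≥ 5) = 4/21.
Summing max(X,Y)·P(x,y) over outcomes with min(X, Y) ≥ 5 gives 121/84.
E[max(X, Y) | min(X, Y) ≥ 5] = (121/84) / (4/21) = 121/16.

121/16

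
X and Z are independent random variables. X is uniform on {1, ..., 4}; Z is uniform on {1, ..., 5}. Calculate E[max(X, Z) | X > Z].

10/3

Outcomes with X > Z: (2,1), (3,1), (3,2), (4,1), (4,2), (4,3), each with probability 1/20.
E[max(X, Z) | X > Z] = (2 + 3 + 3 + 4 + 4 + 4) / 6 = 10/3.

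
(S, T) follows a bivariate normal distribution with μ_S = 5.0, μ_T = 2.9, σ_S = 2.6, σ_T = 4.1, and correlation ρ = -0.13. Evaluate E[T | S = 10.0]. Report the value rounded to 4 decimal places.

1.8750

For a bivariate normal, E[T | S=x] = μ_T + ρ·(σ_T/σ_S)·(x − μ_S).
E[T | S=10.0] = 2.9 + (-0.13)·(4.1/2.6)·(10.0 − (5.0)) = 2.9 + (-0.205)·(5) = 1.8750.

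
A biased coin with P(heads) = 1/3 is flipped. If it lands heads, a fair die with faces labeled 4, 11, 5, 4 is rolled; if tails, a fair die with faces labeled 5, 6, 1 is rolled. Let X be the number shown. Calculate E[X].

E[X | heads] = (4+11+5+4)/4 = 6.
E[X | tails] = (5+6+1)/3 = 4.
E[X] = (1/3)·(6) + (2/3)·(4) = 14/3.

14/3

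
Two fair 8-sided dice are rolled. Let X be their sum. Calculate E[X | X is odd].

P(X is odd) = 1/2.
Σ over the event: 3·1/32 + 5·1/16 + 7·3/32 + 9·1/8 + 11·3/32 + 13·1/16 + 15·1/32 = 9/2.
E[X | X is odd] = (9/2) / (1/2) = 9.

9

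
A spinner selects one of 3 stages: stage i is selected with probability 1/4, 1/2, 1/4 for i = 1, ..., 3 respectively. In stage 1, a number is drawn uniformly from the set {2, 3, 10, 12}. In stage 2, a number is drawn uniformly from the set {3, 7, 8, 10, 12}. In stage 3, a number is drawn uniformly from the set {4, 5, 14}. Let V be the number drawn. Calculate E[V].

E[V | stage 1] = (2+3+10+12)/4 = 27/4.
E[V | stage 2] = (3+7+8+10+12)/5 = 8.
E[V | stage 3] = (4+5+14)/3 = 23/3.
E[V] = (1/4)·(27/4) + (1/2)·(8) + (1/4)·(23/3) = 365/48.

365/48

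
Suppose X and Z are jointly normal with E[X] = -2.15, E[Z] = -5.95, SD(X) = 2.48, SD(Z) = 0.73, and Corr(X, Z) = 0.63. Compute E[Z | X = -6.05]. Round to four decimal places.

-6.6732

For a bivariate normal, E[Z | X=x] = μ_Z + ρ·(σ_Z/σ_X)·(x − μ_X).
E[Z | X=-6.05] = -5.95 + (0.63)·(0.73/2.48)·(-6.05 − (-2.15)) = -5.95 + (0.18544)·(-3.9) = -6.6732.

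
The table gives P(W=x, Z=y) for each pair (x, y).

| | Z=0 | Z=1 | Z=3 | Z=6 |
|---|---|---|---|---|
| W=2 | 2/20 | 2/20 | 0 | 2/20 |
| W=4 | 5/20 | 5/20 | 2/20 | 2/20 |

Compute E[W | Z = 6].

P(Z = 6) = 1/5.
Summing W·P(W=x,Z=y) over the conditioning event gives 3/5.
E[W | Z = 6] = (3/5) / (1/5) = 3.

3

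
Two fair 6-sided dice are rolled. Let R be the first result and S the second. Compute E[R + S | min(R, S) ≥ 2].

8

P(min(R, S) ≥ 2) = 25/36.
Summing (R+S)·P(x,y) over outcomes with min(R, S) ≥ 2 gives 50/9.
E[R + S | min(R, S) ≥ 2] = (50/9) / (25/36) = 8.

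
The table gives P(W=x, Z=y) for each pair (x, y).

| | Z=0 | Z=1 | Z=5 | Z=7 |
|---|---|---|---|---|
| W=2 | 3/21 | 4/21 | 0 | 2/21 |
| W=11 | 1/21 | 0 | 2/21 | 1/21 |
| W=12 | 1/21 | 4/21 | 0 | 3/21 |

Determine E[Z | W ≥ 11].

P(W ≥ 11) = 4/7.
Σ Z·P over the event = 0·(1/21) + 5·(2/21) + 7·(1/21) + 0·(1/21) + 1·(4/21) + 7·(3/21) = 2.
E[Z | W ≥ 11] = (2) / (4/7) = 7/2.

7/2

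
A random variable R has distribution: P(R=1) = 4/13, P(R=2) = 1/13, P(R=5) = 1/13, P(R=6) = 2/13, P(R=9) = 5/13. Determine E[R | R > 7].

9

P(R > 7) = 5/13.
Σ over the event: 9·5/13 = 45/13.
E[R | R > 7] = (45/13) / (5/13) = 9.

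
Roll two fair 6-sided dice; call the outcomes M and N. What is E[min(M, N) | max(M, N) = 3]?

9/5

Outcomes with max(M, N) = 3: (1,3), (2,3), (3,1), (3,2), (3,3), each with probability 1/36.
E[min(M, N) | max(M, N) = 3] = (1 + 2 + 1 + 2 + 3) / 5 = 9/5.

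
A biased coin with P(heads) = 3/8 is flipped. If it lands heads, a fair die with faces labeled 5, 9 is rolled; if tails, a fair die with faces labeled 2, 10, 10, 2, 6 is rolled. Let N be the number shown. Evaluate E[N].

51/8

E[N | heads] = (5+9)/2 = 7.
E[N | tails] = (2+10+10+2+6)/5 = 6.
E[N] = (3/8)·(7) + (5/8)·(6) = 51/8.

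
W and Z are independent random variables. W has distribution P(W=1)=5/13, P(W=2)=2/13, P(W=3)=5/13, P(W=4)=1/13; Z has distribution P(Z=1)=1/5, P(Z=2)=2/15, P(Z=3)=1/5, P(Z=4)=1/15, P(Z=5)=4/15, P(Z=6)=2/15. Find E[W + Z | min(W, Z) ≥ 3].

23/3

P(min(W, Z) ≥ 3) = 4/13.
Summing (W+Z)·P(x,y) over outcomes with min(W, Z) ≥ 3 gives 92/39.
E[W + Z | min(W, Z) ≥ 3] = (92/39) / (4/13) = 23/3.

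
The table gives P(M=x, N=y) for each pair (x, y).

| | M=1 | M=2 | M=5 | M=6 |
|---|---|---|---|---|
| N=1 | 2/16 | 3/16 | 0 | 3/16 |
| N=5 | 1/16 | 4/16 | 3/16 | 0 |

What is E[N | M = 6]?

P(M = 6) = 3/16.
Σ N·P over the event = 1·(3/16) = 3/16.
E[N | M = 6] = (3/16) / (3/16) = 1.

1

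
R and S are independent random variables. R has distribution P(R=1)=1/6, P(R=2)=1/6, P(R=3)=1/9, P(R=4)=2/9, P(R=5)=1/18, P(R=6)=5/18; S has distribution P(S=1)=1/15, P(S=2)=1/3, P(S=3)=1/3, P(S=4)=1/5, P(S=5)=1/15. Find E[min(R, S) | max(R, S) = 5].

74/27

P(max(R, S) = 5) = 1/10.
Summing min(R,S)·P(x,y) over outcomes with max(R, S) = 5 gives 37/135.
E[min(R, S) | max(R, S) = 5] = (37/135) / (1/10) = 74/27.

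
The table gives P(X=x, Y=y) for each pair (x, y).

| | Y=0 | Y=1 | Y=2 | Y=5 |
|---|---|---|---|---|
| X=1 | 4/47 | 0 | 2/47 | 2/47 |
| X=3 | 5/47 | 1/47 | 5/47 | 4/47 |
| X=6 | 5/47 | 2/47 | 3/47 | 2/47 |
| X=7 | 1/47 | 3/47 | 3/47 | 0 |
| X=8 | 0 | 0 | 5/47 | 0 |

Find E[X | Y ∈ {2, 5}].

61/13

P(Y ∈ {2, 5}) = 26/47.
Σ X·P over the event = 1·(2/47) + 1·(2/47) + 3·(5/47) + 3·(4/47) + 6·(3/47) + 6·(2/47) + 7·(3/47) + 8·(5/47) = 122/47.
E[X | Y ∈ {2, 5}] = (122/47) / (26/47) = 61/13.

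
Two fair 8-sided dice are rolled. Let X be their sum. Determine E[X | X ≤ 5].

4

P(X ≤ 5) = 5/32.
Σ over the event: 2·1/64 + 3·1/32 + 4·3/64 + 5·1/16 = 5/8.
E[X | X ≤ 5] = (5/8) / (5/32) = 4.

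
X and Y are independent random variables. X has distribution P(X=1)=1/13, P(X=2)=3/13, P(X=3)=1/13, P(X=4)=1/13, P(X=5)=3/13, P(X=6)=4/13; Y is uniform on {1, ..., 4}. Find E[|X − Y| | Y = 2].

P(Y = 2) = 1/4.
Summing |X−Y|·P(x,y) over outcomes with Y = 2 gives 29/52.
E[|X − Y| | Y = 2] = (29/52) / (1/4) = 29/13.

29/13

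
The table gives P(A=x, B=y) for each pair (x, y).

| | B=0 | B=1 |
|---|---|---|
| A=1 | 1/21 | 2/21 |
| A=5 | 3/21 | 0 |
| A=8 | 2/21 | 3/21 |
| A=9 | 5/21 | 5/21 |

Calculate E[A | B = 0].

7

P(B = 0) = 11/21.
Σ A·P over the event = 1·(1/21) + 5·(3/21) + 8·(2/21) + 9·(5/21) = 11/3.
E[A | B = 0] = (11/3) / (11/21) = 7.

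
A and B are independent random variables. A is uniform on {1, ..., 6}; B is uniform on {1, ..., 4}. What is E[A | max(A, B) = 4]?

22/7

Outcomes with max(A, B) = 4: (1,4), (2,4), (3,4), (4,1), (4,2), (4,3), (4,4), each with probability 1/24.
E[A | max(A, B) = 4] = (1 + 2 + 3 + 4 + 4 + 4 + 4) / 7 = 22/7.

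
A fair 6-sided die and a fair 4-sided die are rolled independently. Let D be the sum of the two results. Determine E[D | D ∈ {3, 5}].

P(D ∈ {3, 5}) = 1/4.
Σ over the event: 3·1/12 + 5·1/6 = 13/12.
E[D | D ∈ {3, 5}] = (13/12) / (1/4) = 13/3.

13/3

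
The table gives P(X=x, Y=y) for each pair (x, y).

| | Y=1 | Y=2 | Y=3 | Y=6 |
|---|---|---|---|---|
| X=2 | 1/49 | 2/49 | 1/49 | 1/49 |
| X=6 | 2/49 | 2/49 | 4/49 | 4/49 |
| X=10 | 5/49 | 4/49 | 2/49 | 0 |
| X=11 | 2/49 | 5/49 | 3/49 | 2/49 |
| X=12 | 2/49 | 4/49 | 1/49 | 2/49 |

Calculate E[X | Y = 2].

P(Y = 2) = 17/49.
Σ X·P over the event = 2·(2/49) + 6·(2/49) + 10·(4/49) + 11·(5/49) + 12·(4/49) = 159/49.
E[X | Y = 2] = (159/49) / (17/49) = 159/17.

159/17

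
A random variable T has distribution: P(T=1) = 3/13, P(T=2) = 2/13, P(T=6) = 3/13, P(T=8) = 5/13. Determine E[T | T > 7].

P(T > 7) = 5/13.
Σ over the event: 8·5/13 = 40/13.
E[T | T > 7] = (40/13) / (5/13) = 8.

8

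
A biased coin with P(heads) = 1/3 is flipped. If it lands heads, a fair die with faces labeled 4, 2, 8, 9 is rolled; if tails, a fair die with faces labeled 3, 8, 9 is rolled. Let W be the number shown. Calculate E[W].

E[W | heads] = (4+2+8+9)/4 = 23/4.
E[W | tails] = (3+8+9)/3 = 20/3.
By the law of total expectation,
E[W] = (1/3)·(23/4) + (2/3)·(20/3) = 229/36.

229/36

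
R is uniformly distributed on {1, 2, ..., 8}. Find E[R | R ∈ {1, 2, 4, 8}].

15/4

P(R ∈ {1, 2, 4, 8}) = 1/2.
Σ over the event: 1·1/8 + 2·1/8 + 4·1/8 + 8·1/8 = 15/8.
E[R | R ∈ {1, 2, 4, 8}] = (15/8) / (1/2) = 15/4.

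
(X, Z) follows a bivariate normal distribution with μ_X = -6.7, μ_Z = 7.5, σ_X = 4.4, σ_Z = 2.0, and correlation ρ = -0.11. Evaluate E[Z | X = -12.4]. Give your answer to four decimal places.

For a bivariate normal, E[Z | X=x] = μ_Z + ρ·(σ_Z/σ_X)·(x − μ_X).
E[Z | X=-12.4] = 7.5 + (-0.11)·(2.0/4.4)·(-12.4 − (-6.7)) = 7.5 + (-0.05)·(-5.7) = 7.7850.

7.7850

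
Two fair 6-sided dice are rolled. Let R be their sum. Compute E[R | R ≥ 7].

P(R ≥ 7) = 7/12.
Σ over the event: 7·1/6 + 8·5/36 + 9·1/9 + 10·1/12 + 11·1/18 + 12·1/36 = 91/18.
E[R | R ≥ 7] = (91/18) / (7/12) = 26/3.

26/3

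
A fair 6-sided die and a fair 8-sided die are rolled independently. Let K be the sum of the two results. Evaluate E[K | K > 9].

P(K > 9) = 5/16.
Σ over the event: 10·5/48 + 11·1/12 + 12·1/16 + 13·1/24 + 14·1/48 = 85/24.
E[K | K > 9] = (85/24) / (5/16) = 34/3.

34/3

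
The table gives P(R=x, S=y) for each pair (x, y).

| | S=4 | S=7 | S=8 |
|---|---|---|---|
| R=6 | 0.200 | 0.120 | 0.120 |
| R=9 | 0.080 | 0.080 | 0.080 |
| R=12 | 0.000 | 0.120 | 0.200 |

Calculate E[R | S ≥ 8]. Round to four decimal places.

P(S ≥ 8) = 0.400.
Σ R·P over the event = 6·(0.120) + 9·(0.080) + 12·(0.200) = 3.840.
E[R | S ≥ 8] = (3.840) / (0.400) = 9.6000.

9.6000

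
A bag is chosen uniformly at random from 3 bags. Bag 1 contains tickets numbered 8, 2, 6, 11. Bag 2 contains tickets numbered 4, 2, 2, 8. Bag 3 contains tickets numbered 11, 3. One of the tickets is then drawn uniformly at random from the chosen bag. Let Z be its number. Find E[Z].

71/12

E[Z | bag 1] = (8+2+6+11)/4 = 27/4.
E[Z | bag 2] = (4+2+2+8)/4 = 4.
E[Z | bag 3] = (11+3)/2 = 7.
By the law of total expectation,
E[Z] = (1/3)·(27/4) + (1/3)·(4) + (1/3)·(7) = 71/12.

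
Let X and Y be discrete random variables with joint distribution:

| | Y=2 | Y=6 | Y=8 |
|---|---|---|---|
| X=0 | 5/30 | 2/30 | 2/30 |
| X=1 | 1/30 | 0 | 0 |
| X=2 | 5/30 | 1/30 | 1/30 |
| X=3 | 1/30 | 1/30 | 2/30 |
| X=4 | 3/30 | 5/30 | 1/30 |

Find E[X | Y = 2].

P(Y = 2) = 1/2.
Summing X·P(X=x,Y=y) over the conditioning event gives 13/15.
E[X | Y = 2] = (13/15) / (1/2) = 26/15.

26/15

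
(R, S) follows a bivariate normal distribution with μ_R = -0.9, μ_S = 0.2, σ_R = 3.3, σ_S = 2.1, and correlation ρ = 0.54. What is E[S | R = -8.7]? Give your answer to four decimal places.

-2.4804

The regression of S on R has slope ρ·σ_S/σ_R and passes through (μ_R, μ_S).
E[S | R=-8.7] = 0.2 + (0.54)·(2.1/3.3)·(-8.7 − (-0.9)) = 0.2 + (0.34364)·(-7.8) = -2.4804.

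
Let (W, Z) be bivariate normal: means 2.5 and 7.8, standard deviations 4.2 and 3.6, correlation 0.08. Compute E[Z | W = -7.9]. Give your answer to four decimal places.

The regression of Z on W has slope ρ·σ_Z/σ_W and passes through (μ_W, μ_Z).
E[Z | W=-7.9] = 7.8 + (0.08)·(3.6/4.2)·(-7.9 − (2.5)) = 7.8 + (0.068571)·(-10.4) = 7.0869.

7.0869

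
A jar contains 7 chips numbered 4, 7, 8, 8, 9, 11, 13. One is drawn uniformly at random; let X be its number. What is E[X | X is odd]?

10

P(X is odd) = 4/7.
Σ over the event: 7·1/7 + 9·1/7 + 11·1/7 + 13·1/7 = 40/7.
E[X | X is odd] = (40/7) / (4/7) = 10.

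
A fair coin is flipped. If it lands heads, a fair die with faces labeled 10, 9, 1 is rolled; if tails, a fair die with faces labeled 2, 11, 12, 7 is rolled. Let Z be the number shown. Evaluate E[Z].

22/3

E[Z | heads] = (10+9+1)/3 = 20/3.
E[Z | tails] = (2+11+12+7)/4 = 8.
E[Z] = (1/2)·(20/3) + (1/2)·(8) = 22/3.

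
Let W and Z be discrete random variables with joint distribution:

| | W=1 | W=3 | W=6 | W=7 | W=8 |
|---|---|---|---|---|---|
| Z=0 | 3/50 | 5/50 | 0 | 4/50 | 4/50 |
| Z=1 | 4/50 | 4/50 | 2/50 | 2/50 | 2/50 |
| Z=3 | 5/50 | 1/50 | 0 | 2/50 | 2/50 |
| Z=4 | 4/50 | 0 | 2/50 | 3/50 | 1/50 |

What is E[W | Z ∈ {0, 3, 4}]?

161/36

P(Z ∈ {0, 3, 4}) = 18/25.
Summing W·P(W=x,Z=y) over the conditioning event gives 161/50.
E[W | Z ∈ {0, 3, 4}] = (161/50) / (18/25) = 161/36.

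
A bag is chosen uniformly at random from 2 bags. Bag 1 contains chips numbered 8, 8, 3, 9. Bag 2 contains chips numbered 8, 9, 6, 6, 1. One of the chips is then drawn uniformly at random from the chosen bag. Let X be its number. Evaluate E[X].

E[X | bag 1] = (8+8+3+9)/4 = 7.
E[X | bag 2] = (8+9+6+6+1)/5 = 6.
E[X] = (1/2)·(7) + (1/2)·(6) = 13/2.

13/2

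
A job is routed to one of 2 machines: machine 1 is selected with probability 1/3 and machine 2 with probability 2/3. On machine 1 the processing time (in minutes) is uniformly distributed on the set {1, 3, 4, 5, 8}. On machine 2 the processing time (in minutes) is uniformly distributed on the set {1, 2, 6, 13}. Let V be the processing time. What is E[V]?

76/15

E[V | machine 1] = (1+3+4+5+8)/5 = 21/5.
E[V | machine 2] = (1+2+6+13)/4 = 11/2.
By the law of total expectation,
E[V] = (1/3)·(21/5) + (2/3)·(11/2) = 76/15.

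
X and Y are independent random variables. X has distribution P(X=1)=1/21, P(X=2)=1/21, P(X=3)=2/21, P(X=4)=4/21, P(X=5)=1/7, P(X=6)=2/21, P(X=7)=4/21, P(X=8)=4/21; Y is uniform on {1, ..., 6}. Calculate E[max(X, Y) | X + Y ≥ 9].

484/71

P(X + Y ≥ 9) = 71/126.
Summing max(X,Y)·P(x,y) over outcomes with X + Y ≥ 9 gives 242/63.
E[max(X, Y) | X + Y ≥ 9] = (242/63) / (71/126) = 484/71.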